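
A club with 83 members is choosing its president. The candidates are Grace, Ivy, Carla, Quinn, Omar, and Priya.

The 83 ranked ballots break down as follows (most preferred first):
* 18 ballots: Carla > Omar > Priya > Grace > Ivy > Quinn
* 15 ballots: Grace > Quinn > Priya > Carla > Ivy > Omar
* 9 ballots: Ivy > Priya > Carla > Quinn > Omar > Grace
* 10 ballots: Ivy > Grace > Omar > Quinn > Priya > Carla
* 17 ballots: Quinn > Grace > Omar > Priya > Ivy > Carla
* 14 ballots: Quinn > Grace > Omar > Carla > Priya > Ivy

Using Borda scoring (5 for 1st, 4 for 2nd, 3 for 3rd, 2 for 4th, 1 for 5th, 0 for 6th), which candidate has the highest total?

Grace: 18×2 + 15×5 + 9×0 + 10×4 + 17×4 + 14×4 = 275
Ivy: 18×1 + 15×1 + 9×5 + 10×5 + 17×1 + 14×0 = 145
Carla: 18×5 + 15×2 + 9×3 + 10×0 + 17×0 + 14×2 = 175
Quinn: 18×0 + 15×4 + 9×2 + 10×2 + 17×5 + 14×5 = 253
Omar: 18×4 + 15×0 + 9×1 + 10×3 + 17×3 + 14×3 = 204
Priya: 18×3 + 15×3 + 9×4 + 10×1 + 17×2 + 14×1 = 193

Grace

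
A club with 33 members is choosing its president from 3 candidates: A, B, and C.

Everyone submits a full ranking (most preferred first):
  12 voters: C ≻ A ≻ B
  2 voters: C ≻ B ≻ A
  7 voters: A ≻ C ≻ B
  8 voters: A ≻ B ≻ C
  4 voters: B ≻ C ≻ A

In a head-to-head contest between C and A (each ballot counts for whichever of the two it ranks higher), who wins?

C

C is ranked above A on 18 ballots; A above C on 15.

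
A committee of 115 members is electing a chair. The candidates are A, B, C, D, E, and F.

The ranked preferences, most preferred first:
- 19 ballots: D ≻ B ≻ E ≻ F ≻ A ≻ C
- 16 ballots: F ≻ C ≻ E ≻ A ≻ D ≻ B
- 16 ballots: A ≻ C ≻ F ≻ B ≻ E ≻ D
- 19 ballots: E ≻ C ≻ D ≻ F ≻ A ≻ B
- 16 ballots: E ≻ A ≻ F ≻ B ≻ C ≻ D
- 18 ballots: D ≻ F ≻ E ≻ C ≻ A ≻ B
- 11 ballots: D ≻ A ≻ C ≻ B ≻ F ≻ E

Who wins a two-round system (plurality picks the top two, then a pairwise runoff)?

E

Round 1 first-place votes: A 16, B 0, C 0, D 48, E 35, F 16. D and E advance.
Runoff: D is ranked above E on 48 ballots, E above D on 67.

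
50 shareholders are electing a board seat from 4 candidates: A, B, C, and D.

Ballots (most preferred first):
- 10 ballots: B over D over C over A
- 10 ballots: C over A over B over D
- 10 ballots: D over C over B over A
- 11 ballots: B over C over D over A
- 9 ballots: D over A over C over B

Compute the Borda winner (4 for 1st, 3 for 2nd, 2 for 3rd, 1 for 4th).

A: 10×1 + 10×3 + 10×1 + 11×1 + 9×3 = 88
B: 10×4 + 10×2 + 10×2 + 11×4 + 9×1 = 133
C: 10×2 + 10×4 + 10×3 + 11×3 + 9×2 = 141
D: 10×3 + 10×1 + 10×4 + 11×2 + 9×4 = 138

C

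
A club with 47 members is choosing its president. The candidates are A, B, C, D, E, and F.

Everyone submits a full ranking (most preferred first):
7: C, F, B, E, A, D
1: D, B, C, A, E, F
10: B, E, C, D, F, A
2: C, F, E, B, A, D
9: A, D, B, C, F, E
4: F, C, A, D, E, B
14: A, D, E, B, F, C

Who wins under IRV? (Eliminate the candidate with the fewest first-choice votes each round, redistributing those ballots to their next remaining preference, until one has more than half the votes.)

Round 1: A 23, B 10, C 9, D 1, E 0, F 4. E eliminated.
Round 2: A 23, B 10, C 9, D 1, F 4. D eliminated.
Round 3: A 23, B 11, C 9, F 4. F eliminated.
Round 4: A 23, B 11, C 13. B eliminated.
Round 5: A 23, C 24. C has a majority (≥24).

C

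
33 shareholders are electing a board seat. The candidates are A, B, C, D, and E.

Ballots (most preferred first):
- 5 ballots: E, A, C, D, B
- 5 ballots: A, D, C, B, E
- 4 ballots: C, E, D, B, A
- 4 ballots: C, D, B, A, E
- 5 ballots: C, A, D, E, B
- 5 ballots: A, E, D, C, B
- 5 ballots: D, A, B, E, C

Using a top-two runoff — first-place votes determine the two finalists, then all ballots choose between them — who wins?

A

Round 1 first-place votes: A 10, B 0, C 13, D 5, E 5. C and A advance.
Runoff: C is ranked above A on 13 ballots, A above C on 20.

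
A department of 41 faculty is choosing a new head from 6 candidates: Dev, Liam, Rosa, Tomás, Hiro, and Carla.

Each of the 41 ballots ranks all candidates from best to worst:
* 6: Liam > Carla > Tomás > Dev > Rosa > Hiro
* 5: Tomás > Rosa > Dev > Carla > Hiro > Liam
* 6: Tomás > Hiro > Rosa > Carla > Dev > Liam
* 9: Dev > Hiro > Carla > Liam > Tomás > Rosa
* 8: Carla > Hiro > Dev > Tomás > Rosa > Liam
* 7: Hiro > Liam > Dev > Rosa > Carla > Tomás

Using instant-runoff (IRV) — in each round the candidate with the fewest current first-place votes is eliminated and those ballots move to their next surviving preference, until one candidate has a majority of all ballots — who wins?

Round 1: Dev 9, Liam 6, Rosa 0, Tomás 11, Hiro 7, Carla 8. Rosa eliminated.
Round 2: Dev 9, Liam 6, Tomás 11, Hiro 7, Carla 8. Liam eliminated.
Round 3: Dev 9, Tomás 11, Hiro 7, Carla 14. Hiro eliminated.
Round 4: Dev 16, Tomás 11, Carla 14. Tomás eliminated.
Round 5: Dev 21, Carla 20. Dev has a majority (≥21).

Dev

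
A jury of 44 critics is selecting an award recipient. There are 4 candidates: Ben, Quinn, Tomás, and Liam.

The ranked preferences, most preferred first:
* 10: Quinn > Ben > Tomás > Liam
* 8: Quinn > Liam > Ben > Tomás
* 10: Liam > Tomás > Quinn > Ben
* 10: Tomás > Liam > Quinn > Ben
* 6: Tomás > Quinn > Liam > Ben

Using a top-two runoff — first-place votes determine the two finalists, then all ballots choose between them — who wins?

Tomás

Round 1 first-place votes: Ben 0, Quinn 18, Tomás 16, Liam 10. Quinn and Tomás advance.
Runoff: Quinn is ranked above Tomás on 18 ballots, Tomás above Quinn on 26.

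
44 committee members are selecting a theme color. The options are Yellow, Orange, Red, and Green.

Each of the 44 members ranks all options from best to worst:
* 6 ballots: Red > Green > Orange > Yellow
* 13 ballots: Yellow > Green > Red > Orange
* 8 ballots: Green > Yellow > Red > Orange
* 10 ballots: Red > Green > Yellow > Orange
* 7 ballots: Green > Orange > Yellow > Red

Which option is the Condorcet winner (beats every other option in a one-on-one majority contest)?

Green

Green vs Yellow: 31–13
Green vs Orange: 44–0
Green vs Red: 28–16
Green beats every other option.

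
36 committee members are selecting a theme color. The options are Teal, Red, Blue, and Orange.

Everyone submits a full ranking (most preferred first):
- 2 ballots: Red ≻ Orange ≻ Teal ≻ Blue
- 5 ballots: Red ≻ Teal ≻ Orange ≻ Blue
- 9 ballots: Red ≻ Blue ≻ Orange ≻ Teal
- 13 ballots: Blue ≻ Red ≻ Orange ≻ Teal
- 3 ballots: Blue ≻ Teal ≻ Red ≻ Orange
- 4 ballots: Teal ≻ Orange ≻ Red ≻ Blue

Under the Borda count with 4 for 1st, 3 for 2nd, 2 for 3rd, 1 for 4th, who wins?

Red

Teal: 2×2 + 5×3 + 9×1 + 13×1 + 3×3 + 4×4 = 66
Red: 2×4 + 5×4 + 9×4 + 13×3 + 3×2 + 4×2 = 117
Blue: 2×1 + 5×1 + 9×3 + 13×4 + 3×4 + 4×1 = 102
Orange: 2×3 + 5×2 + 9×2 + 13×2 + 3×1 + 4×3 = 75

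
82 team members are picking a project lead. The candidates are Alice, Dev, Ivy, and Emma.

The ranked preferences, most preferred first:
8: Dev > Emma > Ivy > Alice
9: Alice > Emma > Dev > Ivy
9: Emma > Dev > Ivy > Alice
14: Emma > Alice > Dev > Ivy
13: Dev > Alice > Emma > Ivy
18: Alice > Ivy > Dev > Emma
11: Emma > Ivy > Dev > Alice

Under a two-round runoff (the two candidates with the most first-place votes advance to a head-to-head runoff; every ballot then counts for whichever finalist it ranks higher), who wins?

Round 1 first-place votes: Alice 27, Dev 21, Ivy 0, Emma 34. Emma and Alice advance.
Runoff: Emma is ranked above Alice on 42 ballots, Alice above Emma on 40.

Emma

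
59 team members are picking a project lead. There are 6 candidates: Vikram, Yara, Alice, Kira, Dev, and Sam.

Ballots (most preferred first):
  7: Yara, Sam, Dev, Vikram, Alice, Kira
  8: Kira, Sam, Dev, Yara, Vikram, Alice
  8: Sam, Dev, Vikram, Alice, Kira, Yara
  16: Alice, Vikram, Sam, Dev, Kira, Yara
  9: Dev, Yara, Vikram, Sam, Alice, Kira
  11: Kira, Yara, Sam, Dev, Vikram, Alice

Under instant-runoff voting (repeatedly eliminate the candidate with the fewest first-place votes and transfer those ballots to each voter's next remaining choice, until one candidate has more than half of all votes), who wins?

Sam

Round 1: Vikram 0, Yara 7, Alice 16, Kira 19, Dev 9, Sam 8. Vikram eliminated.
Round 2: Yara 7, Alice 16, Kira 19, Dev 9, Sam 8. Yara eliminated.
Round 3: Alice 16, Kira 19, Dev 9, Sam 15. Dev eliminated.
Round 4: Alice 16, Kira 19, Sam 24. Alice eliminated.
Round 5: Kira 19, Sam 40. Sam has a majority (≥30).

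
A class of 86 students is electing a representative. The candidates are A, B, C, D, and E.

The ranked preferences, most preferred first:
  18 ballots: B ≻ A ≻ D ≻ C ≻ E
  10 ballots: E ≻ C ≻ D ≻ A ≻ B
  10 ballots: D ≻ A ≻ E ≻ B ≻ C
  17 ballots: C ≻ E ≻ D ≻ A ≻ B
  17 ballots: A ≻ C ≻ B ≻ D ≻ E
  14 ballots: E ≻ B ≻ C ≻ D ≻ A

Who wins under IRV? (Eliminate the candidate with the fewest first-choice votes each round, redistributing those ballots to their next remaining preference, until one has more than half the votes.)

Round 1: A 17, B 18, C 17, D 10, E 24. D eliminated.
Round 2: A 27, B 18, C 17, E 24. C eliminated.
Round 3: A 27, B 18, E 41. B eliminated.
Round 4: A 45, E 41. A has a majority (≥44).

A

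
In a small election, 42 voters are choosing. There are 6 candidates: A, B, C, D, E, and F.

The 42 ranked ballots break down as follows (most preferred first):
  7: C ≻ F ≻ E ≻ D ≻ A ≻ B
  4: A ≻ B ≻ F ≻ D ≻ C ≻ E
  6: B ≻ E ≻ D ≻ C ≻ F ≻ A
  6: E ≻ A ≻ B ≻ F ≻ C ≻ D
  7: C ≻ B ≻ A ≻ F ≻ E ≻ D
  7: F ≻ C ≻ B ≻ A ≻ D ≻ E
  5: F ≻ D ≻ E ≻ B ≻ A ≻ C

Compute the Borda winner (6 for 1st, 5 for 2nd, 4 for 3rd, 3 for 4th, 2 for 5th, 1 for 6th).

A: 7×2 + 4×6 + 6×1 + 6×5 + 7×4 + 7×3 + 5×2 = 133
B: 7×1 + 4×5 + 6×6 + 6×4 + 7×5 + 7×4 + 5×3 = 165
C: 7×6 + 4×2 + 6×3 + 6×2 + 7×6 + 7×5 + 5×1 = 162
D: 7×3 + 4×3 + 6×4 + 6×1 + 7×1 + 7×2 + 5×5 = 109
E: 7×4 + 4×1 + 6×5 + 6×6 + 7×2 + 7×1 + 5×4 = 139
F: 7×5 + 4×4 + 6×2 + 6×3 + 7×3 + 7×6 + 5×6 = 174

F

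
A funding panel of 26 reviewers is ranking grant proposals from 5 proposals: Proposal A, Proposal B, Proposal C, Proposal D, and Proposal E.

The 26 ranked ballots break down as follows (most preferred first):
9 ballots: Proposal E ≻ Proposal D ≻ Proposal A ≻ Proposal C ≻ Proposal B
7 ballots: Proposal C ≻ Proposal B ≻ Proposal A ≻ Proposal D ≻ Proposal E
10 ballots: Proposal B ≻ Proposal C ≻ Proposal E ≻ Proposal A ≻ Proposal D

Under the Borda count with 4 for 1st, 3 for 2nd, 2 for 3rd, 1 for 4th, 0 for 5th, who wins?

Proposal A: 9×2 + 7×2 + 10×1 = 42
Proposal B: 9×0 + 7×3 + 10×4 = 61
Proposal C: 9×1 + 7×4 + 10×3 = 67
Proposal D: 9×3 + 7×1 + 10×0 = 34
Proposal E: 9×4 + 7×0 + 10×2 = 56

Proposal C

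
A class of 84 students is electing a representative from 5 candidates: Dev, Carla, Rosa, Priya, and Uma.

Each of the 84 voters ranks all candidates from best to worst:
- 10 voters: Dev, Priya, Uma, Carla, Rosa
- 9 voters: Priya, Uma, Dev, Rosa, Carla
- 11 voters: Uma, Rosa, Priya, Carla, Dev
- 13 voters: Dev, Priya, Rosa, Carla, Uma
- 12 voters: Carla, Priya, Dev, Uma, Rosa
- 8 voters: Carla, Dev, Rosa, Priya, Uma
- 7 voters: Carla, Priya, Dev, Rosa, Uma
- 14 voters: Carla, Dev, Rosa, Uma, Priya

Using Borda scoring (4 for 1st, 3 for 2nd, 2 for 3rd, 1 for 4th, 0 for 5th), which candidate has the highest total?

Dev

Dev: 10×4 + 9×2 + 11×0 + 13×4 + 12×2 + 8×3 + 7×2 + 14×3 = 214
Carla: 10×1 + 9×0 + 11×1 + 13×1 + 12×4 + 8×4 + 7×4 + 14×4 = 198
Rosa: 10×0 + 9×1 + 11×3 + 13×2 + 12×0 + 8×2 + 7×1 + 14×2 = 119
Priya: 10×3 + 9×4 + 11×2 + 13×3 + 12×3 + 8×1 + 7×3 + 14×0 = 192
Uma: 10×2 + 9×3 + 11×4 + 13×0 + 12×1 + 8×0 + 7×0 + 14×1 = 117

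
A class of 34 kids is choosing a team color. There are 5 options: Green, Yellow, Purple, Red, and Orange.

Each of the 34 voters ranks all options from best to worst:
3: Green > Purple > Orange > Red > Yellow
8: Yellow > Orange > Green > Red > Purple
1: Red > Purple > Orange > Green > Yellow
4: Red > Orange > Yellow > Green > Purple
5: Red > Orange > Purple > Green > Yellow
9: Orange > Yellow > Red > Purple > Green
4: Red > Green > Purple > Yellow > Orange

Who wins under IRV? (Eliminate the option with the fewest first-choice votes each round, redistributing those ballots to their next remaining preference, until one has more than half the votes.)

Orange

Round 1: Green 3, Yellow 8, Purple 0, Red 14, Orange 9. Purple eliminated.
Round 2: Green 3, Yellow 8, Red 14, Orange 9. Green eliminated.
Round 3: Yellow 8, Red 14, Orange 12. Yellow eliminated.
Round 4: Red 14, Orange 20. Orange has a majority (≥18).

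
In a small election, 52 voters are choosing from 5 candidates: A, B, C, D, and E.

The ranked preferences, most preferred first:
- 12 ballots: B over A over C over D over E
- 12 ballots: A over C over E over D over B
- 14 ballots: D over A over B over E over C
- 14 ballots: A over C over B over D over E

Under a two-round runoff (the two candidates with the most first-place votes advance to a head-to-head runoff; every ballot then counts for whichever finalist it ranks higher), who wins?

A

Round 1 first-place votes: A 26, B 12, C 0, D 14, E 0. A and D advance.
Runoff: A is ranked above D on 38 ballots, D above A on 14.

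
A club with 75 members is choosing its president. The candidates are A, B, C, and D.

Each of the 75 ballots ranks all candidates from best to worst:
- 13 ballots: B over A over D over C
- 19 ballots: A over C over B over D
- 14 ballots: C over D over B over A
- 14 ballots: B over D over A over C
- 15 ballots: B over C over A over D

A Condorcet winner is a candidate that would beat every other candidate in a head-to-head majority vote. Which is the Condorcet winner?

B

B vs A: 56–19
B vs C: 42–33
B vs D: 61–14
B beats every other candidate.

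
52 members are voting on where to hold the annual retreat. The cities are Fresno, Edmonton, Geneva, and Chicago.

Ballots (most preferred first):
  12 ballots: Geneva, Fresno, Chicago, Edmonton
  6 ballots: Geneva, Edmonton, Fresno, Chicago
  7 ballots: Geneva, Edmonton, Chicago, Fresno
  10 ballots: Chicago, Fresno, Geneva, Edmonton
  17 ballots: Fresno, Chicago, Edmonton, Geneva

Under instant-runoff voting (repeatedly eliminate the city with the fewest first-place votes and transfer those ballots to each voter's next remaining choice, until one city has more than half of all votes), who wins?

Fresno

Round 1: Fresno 17, Edmonton 0, Geneva 25, Chicago 10. Edmonton eliminated.
Round 2: Fresno 17, Geneva 25, Chicago 10. Chicago eliminated.
Round 3: Fresno 27, Geneva 25. Fresno has a majority (≥27).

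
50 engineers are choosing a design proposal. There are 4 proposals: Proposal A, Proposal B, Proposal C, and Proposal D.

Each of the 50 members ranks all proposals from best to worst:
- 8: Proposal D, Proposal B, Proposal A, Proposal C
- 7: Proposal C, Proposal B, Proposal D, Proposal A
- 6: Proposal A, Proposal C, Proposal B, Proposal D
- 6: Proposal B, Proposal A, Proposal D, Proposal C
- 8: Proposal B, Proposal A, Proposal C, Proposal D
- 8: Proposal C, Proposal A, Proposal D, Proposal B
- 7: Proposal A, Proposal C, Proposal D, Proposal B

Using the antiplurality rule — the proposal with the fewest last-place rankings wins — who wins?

Last-place votes: Proposal A 7, Proposal B 15, Proposal C 14, Proposal D 14.

Proposal A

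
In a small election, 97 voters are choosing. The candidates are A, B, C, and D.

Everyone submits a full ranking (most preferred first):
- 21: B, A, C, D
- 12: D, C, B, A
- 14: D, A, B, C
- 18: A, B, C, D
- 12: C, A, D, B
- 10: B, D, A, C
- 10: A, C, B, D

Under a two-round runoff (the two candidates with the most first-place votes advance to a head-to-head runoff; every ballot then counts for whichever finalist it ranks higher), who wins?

Round 1 first-place votes: A 28, B 31, C 12, D 26. B and A advance.
Runoff: B is ranked above A on 43 ballots, A above B on 54.

A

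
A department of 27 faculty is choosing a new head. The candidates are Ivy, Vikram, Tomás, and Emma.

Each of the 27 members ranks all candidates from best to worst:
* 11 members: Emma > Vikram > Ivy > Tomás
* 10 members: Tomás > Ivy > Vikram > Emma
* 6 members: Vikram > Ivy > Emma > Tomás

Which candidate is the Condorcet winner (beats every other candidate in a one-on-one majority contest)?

Vikram

Vikram vs Ivy: 17–10
Vikram vs Tomás: 17–10
Vikram vs Emma: 16–11
Vikram beats every other candidate.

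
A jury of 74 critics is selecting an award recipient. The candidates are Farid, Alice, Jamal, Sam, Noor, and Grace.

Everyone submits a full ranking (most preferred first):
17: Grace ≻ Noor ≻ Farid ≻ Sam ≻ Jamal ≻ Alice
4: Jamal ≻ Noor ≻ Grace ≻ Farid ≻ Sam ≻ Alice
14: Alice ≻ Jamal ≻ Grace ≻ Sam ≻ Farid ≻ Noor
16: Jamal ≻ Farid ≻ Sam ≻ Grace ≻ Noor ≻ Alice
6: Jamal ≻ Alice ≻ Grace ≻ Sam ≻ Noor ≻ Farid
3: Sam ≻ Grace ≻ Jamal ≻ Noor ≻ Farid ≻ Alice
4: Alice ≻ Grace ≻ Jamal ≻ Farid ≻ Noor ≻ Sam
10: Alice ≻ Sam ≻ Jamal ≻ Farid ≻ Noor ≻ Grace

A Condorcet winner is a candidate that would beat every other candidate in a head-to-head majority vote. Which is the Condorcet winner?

Jamal

Jamal vs Farid: 57–17
Jamal vs Alice: 46–28
Jamal vs Sam: 44–30
Jamal vs Noor: 57–17
Jamal vs Grace: 50–24
Jamal beats every other candidate.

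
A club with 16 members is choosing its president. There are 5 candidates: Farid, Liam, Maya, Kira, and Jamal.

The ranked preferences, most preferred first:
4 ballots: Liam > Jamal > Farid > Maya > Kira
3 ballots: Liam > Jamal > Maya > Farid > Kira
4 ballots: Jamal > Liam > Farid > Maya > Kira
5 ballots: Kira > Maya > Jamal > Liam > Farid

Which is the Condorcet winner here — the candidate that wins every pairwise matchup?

Jamal vs Farid: 16–0
Jamal vs Liam: 9–7
Jamal vs Maya: 11–5
Jamal vs Kira: 11–5
Jamal beats every other candidate.

Jamal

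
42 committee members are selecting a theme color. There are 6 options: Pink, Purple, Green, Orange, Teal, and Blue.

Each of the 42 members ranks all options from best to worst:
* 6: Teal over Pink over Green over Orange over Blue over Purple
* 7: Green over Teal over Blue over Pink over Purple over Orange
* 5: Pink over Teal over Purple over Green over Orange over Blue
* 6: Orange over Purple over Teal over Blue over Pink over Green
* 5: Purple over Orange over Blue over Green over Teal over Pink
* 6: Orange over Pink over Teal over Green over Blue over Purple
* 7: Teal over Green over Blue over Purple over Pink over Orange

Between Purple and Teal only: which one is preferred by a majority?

Teal

Purple is ranked above Teal on 11 ballots; Teal above Purple on 31.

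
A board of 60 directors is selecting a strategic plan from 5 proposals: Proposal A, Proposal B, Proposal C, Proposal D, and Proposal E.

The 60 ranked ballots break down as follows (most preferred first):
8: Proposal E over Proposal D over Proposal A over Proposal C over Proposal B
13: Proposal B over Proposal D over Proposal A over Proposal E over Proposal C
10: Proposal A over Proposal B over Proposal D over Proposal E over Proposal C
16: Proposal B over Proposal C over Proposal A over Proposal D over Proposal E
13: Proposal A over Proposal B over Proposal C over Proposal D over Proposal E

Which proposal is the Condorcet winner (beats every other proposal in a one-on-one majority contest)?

Proposal A

Proposal A vs Proposal B: 31–29
Proposal A vs Proposal C: 44–16
Proposal A vs Proposal D: 39–21
Proposal A vs Proposal E: 52–8
Proposal A beats every other proposal.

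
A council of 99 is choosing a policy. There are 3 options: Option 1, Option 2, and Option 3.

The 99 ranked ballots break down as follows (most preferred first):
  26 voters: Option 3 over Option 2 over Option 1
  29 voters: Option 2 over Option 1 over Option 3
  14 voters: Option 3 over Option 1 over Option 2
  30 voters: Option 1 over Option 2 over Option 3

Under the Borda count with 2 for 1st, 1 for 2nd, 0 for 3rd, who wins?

Option 1: 26×0 + 29×1 + 14×1 + 30×2 = 103
Option 2: 26×1 + 29×2 + 14×0 + 30×1 = 114
Option 3: 26×2 + 29×0 + 14×2 + 30×0 = 80

Option 2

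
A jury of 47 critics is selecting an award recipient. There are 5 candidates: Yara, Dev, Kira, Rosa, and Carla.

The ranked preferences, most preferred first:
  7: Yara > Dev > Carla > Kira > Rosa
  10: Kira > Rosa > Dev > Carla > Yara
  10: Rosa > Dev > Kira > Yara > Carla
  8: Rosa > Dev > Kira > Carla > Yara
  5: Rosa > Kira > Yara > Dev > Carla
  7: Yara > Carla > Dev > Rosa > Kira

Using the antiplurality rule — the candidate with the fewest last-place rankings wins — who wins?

Dev

Last-place votes: Yara 18, Dev 0, Kira 7, Rosa 7, Carla 15.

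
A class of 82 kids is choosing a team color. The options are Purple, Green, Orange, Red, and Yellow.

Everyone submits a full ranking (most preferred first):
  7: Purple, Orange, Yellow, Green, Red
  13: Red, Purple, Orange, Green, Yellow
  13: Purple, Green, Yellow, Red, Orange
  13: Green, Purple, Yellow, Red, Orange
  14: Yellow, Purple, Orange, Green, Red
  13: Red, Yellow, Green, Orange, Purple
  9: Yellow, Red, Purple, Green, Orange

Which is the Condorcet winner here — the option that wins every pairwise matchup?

Purple

Purple vs Green: 56–26
Purple vs Orange: 69–13
Purple vs Red: 47–35
Purple vs Yellow: 46–36
Purple beats every other option.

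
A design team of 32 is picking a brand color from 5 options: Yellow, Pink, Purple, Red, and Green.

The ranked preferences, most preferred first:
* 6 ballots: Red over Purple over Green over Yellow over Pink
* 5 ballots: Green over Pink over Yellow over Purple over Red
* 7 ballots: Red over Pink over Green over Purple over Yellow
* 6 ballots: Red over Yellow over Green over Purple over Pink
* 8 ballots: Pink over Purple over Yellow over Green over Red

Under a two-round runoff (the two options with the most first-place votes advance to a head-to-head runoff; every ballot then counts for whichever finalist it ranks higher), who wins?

Red

Round 1 first-place votes: Yellow 0, Pink 8, Purple 0, Red 19, Green 5. Red and Pink advance.
Runoff: Red is ranked above Pink on 19 ballots, Pink above Red on 13.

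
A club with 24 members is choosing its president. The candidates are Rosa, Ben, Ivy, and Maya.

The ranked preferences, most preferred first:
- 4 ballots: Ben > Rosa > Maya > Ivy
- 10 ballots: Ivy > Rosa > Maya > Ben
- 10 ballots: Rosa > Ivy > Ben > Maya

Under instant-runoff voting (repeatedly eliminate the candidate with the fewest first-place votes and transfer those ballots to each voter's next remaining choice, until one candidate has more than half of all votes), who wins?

Rosa

Round 1: Rosa 10, Ben 4, Ivy 10, Maya 0. Maya eliminated.
Round 2: Rosa 10, Ben 4, Ivy 10. Ben eliminated.
Round 3: Rosa 14, Ivy 10. Rosa has a majority (≥13).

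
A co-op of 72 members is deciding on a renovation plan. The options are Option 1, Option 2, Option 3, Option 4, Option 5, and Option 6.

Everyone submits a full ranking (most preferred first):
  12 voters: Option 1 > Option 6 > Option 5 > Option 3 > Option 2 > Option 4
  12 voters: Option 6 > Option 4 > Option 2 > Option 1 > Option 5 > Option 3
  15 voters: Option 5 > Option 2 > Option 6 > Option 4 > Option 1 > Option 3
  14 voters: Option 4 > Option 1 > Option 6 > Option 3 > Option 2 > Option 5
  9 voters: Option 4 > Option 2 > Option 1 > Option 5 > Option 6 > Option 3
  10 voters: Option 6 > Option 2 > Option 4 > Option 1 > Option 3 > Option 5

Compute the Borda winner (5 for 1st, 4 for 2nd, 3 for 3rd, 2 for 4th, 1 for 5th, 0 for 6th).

Option 1: 12×5 + 12×2 + 15×1 + 14×4 + 9×3 + 10×2 = 202
Option 2: 12×1 + 12×3 + 15×4 + 14×1 + 9×4 + 10×4 = 198
Option 3: 12×2 + 12×0 + 15×0 + 14×2 + 9×0 + 10×1 = 62
Option 4: 12×0 + 12×4 + 15×2 + 14×5 + 9×5 + 10×3 = 223
Option 5: 12×3 + 12×1 + 15×5 + 14×0 + 9×2 + 10×0 = 141
Option 6: 12×4 + 12×5 + 15×3 + 14×3 + 9×1 + 10×5 = 254

Option 6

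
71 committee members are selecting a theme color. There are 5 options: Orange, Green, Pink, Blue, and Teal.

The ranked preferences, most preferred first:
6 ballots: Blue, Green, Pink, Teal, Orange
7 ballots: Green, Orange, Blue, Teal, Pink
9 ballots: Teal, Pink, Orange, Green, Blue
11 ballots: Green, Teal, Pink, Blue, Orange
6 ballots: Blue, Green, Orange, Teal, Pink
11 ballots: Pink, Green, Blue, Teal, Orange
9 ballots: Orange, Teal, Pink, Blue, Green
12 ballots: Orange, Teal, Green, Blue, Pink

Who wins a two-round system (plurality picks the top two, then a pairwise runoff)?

Round 1 first-place votes: Orange 21, Green 18, Pink 11, Blue 12, Teal 9. Orange and Green advance.
Runoff: Orange is ranked above Green on 30 ballots, Green above Orange on 41.

Green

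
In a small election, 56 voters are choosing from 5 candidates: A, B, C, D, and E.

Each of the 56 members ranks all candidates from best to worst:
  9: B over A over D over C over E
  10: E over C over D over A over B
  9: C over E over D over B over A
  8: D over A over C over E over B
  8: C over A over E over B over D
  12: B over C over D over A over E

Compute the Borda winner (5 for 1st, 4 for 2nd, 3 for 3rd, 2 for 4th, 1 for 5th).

C

A: 9×4 + 10×2 + 9×1 + 8×4 + 8×4 + 12×2 = 153
B: 9×5 + 10×1 + 9×2 + 8×1 + 8×2 + 12×5 = 157
C: 9×2 + 10×4 + 9×5 + 8×3 + 8×5 + 12×4 = 215
D: 9×3 + 10×3 + 9×3 + 8×5 + 8×1 + 12×3 = 168
E: 9×1 + 10×5 + 9×4 + 8×2 + 8×3 + 12×1 = 147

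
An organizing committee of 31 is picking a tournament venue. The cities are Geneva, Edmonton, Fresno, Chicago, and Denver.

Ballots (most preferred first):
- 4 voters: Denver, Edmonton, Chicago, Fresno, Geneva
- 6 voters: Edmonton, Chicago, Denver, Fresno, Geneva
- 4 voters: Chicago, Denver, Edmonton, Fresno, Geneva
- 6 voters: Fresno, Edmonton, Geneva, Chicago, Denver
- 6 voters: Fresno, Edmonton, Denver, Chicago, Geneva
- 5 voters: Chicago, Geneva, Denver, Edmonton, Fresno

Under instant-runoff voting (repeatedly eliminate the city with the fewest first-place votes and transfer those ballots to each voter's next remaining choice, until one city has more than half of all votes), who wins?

Round 1: Geneva 0, Edmonton 6, Fresno 12, Chicago 9, Denver 4. Geneva eliminated.
Round 2: Edmonton 6, Fresno 12, Chicago 9, Denver 4. Denver eliminated.
Round 3: Edmonton 10, Fresno 12, Chicago 9. Chicago eliminated.
Round 4: Edmonton 19, Fresno 12. Edmonton has a majority (≥16).

Edmonton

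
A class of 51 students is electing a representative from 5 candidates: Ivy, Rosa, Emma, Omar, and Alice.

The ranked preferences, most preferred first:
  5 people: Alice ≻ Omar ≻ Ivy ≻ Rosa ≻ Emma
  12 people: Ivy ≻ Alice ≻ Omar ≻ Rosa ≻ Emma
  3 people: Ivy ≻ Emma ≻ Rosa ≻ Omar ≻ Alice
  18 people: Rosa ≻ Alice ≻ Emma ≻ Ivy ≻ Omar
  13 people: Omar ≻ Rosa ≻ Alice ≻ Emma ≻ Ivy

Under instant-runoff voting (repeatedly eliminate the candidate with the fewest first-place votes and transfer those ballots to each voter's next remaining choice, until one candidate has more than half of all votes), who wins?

Omar

Round 1: Ivy 15, Rosa 18, Emma 0, Omar 13, Alice 5. Emma eliminated.
Round 2: Ivy 15, Rosa 18, Omar 13, Alice 5. Alice eliminated.
Round 3: Ivy 15, Rosa 18, Omar 18. Ivy eliminated.
Round 4: Rosa 21, Omar 30. Omar has a majority (≥26).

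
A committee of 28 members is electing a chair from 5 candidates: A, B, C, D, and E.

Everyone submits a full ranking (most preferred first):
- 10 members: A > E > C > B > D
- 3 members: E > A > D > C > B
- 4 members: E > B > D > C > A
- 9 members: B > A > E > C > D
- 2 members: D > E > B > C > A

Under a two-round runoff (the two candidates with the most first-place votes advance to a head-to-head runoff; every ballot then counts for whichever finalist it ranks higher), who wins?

Round 1 first-place votes: A 10, B 9, C 0, D 2, E 7. A and B advance.
Runoff: A is ranked above B on 13 ballots, B above A on 15.

B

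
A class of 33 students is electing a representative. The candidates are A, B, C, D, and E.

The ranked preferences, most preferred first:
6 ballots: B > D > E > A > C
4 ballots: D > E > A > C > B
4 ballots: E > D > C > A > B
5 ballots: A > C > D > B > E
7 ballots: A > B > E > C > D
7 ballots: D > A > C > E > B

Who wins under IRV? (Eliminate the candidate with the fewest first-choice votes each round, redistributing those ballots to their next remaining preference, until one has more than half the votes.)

Round 1: A 12, B 6, C 0, D 11, E 4. C eliminated.
Round 2: A 12, B 6, D 11, E 4. E eliminated.
Round 3: A 12, B 6, D 15. B eliminated.
Round 4: A 12, D 21. D has a majority (≥17).

D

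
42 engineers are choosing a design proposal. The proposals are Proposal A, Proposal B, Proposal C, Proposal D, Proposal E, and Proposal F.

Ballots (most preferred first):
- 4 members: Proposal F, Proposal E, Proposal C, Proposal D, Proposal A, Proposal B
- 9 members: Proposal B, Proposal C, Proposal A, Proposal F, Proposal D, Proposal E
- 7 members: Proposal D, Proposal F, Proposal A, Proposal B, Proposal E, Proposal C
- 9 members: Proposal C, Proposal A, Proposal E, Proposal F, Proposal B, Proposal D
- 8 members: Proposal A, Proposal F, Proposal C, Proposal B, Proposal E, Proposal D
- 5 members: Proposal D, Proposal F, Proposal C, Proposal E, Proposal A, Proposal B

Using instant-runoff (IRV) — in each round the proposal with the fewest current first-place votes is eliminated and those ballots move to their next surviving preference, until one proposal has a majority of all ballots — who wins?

Proposal C

Round 1: Proposal A 8, Proposal B 9, Proposal C 9, Proposal D 12, Proposal E 0, Proposal F 4. Proposal E eliminated.
Round 2: Proposal A 8, Proposal B 9, Proposal C 9, Proposal D 12, Proposal F 4. Proposal F eliminated.
Round 3: Proposal A 8, Proposal B 9, Proposal C 13, Proposal D 12. Proposal A eliminated.
Round 4: Proposal B 9, Proposal C 21, Proposal D 12. Proposal B eliminated.
Round 5: Proposal C 30, Proposal D 12. Proposal C has a majority (≥22).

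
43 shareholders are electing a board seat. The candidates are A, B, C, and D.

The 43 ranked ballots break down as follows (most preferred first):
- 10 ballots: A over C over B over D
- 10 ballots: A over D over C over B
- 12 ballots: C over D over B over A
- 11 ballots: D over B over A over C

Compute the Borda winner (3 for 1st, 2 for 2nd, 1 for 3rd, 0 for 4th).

D

A: 10×3 + 10×3 + 12×0 + 11×1 = 71
B: 10×1 + 10×0 + 12×1 + 11×2 = 44
C: 10×2 + 10×1 + 12×3 + 11×0 = 66
D: 10×0 + 10×2 + 12×2 + 11×3 = 77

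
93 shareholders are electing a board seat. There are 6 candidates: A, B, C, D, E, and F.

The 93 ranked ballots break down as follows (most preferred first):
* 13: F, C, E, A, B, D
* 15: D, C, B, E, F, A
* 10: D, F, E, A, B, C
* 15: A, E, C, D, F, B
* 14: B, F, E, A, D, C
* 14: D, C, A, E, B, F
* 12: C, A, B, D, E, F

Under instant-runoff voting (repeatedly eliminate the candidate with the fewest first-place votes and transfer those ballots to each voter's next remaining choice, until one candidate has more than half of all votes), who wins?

Round 1: A 15, B 14, C 12, D 39, E 0, F 13. E eliminated.
Round 2: A 15, B 14, C 12, D 39, F 13. C eliminated.
Round 3: A 27, B 14, D 39, F 13. F eliminated.
Round 4: A 40, B 14, D 39. B eliminated.
Round 5: A 54, D 39. A has a majority (≥47).

A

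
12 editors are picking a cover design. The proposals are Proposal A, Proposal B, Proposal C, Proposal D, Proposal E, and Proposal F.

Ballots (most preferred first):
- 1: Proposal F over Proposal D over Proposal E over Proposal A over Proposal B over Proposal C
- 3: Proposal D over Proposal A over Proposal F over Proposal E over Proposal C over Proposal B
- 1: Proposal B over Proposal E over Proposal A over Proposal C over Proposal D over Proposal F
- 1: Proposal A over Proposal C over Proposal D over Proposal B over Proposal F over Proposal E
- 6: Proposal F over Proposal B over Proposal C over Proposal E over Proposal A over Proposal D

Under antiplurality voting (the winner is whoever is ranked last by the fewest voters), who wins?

Proposal A

Last-place votes: Proposal A 0, Proposal B 3, Proposal C 1, Proposal D 6, Proposal E 1, Proposal F 1.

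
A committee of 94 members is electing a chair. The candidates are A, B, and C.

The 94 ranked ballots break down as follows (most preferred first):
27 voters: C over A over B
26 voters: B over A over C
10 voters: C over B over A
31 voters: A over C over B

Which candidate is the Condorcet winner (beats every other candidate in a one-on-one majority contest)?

A vs B: 58–36
A vs C: 57–37
A beats every other candidate.

A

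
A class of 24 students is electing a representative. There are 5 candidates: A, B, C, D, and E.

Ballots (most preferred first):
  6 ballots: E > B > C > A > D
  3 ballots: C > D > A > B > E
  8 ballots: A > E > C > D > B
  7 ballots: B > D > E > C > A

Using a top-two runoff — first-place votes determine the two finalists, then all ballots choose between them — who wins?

Round 1 first-place votes: A 8, B 7, C 3, D 0, E 6. A and B advance.
Runoff: A is ranked above B on 11 ballots, B above A on 13.

B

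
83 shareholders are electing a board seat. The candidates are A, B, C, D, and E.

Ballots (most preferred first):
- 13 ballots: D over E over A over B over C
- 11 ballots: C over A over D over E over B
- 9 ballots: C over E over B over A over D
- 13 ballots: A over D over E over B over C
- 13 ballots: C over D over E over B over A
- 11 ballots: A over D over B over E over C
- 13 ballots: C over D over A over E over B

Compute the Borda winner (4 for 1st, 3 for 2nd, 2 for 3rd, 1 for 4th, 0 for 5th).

A: 13×2 + 11×3 + 9×1 + 13×4 + 13×0 + 11×4 + 13×2 = 190
B: 13×1 + 11×0 + 9×2 + 13×1 + 13×1 + 11×2 + 13×0 = 79
C: 13×0 + 11×4 + 9×4 + 13×0 + 13×4 + 11×0 + 13×4 = 184
D: 13×4 + 11×2 + 9×0 + 13×3 + 13×3 + 11×3 + 13×3 = 224
E: 13×3 + 11×1 + 9×3 + 13×2 + 13×2 + 11×1 + 13×1 = 153

D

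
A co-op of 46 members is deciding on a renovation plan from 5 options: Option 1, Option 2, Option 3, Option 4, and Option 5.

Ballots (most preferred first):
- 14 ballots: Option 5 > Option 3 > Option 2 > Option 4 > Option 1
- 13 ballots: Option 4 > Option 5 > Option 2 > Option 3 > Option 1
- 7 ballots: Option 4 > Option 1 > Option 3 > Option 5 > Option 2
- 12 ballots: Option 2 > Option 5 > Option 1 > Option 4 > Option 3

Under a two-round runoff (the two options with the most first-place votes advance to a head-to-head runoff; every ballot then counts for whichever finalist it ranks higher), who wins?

Option 5

Round 1 first-place votes: Option 1 0, Option 2 12, Option 3 0, Option 4 20, Option 5 14. Option 4 and Option 5 advance.
Runoff: Option 4 is ranked above Option 5 on 20 ballots, Option 5 above Option 4 on 26.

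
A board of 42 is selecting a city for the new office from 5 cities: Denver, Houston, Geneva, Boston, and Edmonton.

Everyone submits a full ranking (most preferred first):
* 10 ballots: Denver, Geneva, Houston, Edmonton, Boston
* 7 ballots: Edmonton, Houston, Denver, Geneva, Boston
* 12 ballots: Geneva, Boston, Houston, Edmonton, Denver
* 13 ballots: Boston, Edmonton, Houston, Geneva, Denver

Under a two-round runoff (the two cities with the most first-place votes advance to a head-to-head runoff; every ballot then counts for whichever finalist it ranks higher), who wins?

Round 1 first-place votes: Denver 10, Houston 0, Geneva 12, Boston 13, Edmonton 7. Boston and Geneva advance.
Runoff: Boston is ranked above Geneva on 13 ballots, Geneva above Boston on 29.

Geneva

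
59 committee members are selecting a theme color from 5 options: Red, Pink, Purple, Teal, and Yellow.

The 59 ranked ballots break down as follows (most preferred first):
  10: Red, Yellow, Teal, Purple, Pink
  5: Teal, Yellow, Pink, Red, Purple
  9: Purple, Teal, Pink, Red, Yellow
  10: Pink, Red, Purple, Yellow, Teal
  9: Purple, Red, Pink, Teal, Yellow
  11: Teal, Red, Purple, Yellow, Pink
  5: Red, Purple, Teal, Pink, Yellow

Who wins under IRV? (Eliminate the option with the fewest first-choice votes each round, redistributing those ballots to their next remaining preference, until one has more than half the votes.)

Red

Round 1: Red 15, Pink 10, Purple 18, Teal 16, Yellow 0. Yellow eliminated.
Round 2: Red 15, Pink 10, Purple 18, Teal 16. Pink eliminated.
Round 3: Red 25, Purple 18, Teal 16. Teal eliminated.
Round 4: Red 41, Purple 18. Red has a majority (≥30).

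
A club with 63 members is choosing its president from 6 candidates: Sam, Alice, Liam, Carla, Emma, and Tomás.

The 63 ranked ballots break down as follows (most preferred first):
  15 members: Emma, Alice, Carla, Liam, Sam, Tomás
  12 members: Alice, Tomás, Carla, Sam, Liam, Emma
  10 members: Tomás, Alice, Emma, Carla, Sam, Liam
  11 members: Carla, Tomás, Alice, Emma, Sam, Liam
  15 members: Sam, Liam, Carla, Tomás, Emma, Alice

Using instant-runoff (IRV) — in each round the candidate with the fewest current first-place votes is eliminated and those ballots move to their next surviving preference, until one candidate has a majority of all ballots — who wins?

Alice

Round 1: Sam 15, Alice 12, Liam 0, Carla 11, Emma 15, Tomás 10. Liam eliminated.
Round 2: Sam 15, Alice 12, Carla 11, Emma 15, Tomás 10. Tomás eliminated.
Round 3: Sam 15, Alice 22, Carla 11, Emma 15. Carla eliminated.
Round 4: Sam 15, Alice 33, Emma 15. Alice has a majority (≥32).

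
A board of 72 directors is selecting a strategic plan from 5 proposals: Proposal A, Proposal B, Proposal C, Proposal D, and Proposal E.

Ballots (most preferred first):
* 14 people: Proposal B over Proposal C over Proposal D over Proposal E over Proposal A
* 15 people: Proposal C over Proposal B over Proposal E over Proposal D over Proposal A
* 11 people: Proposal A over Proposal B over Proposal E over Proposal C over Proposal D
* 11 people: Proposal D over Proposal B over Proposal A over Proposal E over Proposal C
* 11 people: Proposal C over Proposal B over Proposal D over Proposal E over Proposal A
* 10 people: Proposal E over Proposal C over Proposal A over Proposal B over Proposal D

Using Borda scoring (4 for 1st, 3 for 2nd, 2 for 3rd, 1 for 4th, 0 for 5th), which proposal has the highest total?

Proposal A: 14×0 + 15×0 + 11×4 + 11×2 + 11×0 + 10×2 = 86
Proposal B: 14×4 + 15×3 + 11×3 + 11×3 + 11×3 + 10×1 = 210
Proposal C: 14×3 + 15×4 + 11×1 + 11×0 + 11×4 + 10×3 = 187
Proposal D: 14×2 + 15×1 + 11×0 + 11×4 + 11×2 + 10×0 = 109
Proposal E: 14×1 + 15×2 + 11×2 + 11×1 + 11×1 + 10×4 = 128

Proposal B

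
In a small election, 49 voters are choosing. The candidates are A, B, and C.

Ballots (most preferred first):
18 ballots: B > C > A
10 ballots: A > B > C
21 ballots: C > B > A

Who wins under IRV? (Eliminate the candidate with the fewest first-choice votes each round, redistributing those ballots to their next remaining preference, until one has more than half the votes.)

Round 1: A 10, B 18, C 21. A eliminated.
Round 2: B 28, C 21. B has a majority (≥25).

B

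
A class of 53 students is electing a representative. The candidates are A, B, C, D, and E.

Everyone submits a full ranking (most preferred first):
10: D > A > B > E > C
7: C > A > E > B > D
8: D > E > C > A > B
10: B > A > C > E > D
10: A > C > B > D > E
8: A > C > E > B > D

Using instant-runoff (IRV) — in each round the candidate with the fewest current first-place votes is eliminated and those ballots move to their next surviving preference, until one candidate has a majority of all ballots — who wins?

A

Round 1: A 18, B 10, C 7, D 18, E 0. E eliminated.
Round 2: A 18, B 10, C 7, D 18. C eliminated.
Round 3: A 25, B 10, D 18. B eliminated.
Round 4: A 35, D 18. A has a majority (≥27).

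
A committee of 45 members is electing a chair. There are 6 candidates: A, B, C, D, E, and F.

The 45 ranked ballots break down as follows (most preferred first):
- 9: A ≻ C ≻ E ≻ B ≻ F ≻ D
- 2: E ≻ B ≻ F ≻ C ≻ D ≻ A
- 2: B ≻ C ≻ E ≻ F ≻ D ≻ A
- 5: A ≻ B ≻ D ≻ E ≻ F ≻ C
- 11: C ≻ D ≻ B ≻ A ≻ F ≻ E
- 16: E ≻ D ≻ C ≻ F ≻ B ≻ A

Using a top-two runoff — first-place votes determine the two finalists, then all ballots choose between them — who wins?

A

Round 1 first-place votes: A 14, B 2, C 11, D 0, E 18, F 0. E and A advance.
Runoff: E is ranked above A on 20 ballots, A above E on 25.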